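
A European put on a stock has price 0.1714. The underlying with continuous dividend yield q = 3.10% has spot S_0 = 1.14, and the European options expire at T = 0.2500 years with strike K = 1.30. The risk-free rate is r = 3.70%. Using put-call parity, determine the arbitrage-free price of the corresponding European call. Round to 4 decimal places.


Put-call parity: C - P = S_0 * exp(-qT) - K * exp(-rT).
S_0 * exp(-qT) = 1.1400 * 0.99227995 = 1.13119915
K * exp(-rT) = 1.3000 * 0.99079265 = 1.28803044
C = P + S*exp(-qT) - K*exp(-rT)
C = 0.1714 + 1.13119915 - 1.28803044 = 0.0146

Answer: Call price = 0.0146


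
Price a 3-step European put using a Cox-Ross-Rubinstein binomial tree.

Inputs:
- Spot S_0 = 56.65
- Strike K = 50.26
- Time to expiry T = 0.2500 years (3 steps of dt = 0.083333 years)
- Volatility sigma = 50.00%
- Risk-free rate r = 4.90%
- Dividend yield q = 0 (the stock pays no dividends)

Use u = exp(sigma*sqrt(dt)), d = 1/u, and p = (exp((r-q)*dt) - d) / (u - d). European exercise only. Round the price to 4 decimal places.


dt = T/N = 0.083333
u = exp(sigma*sqrt(dt)) = 1.155274; d = 1/u = 0.865596
p = (exp((r-q)*dt) - d) / (u - d) = 0.478103
Discount per step: exp(-r*dt) = 0.995925
Stock lattice S(k, i) with i counting down-moves:
  k=0: S(0,0) = 56.6500
  k=1: S(1,0) = 65.4463; S(1,1) = 49.0360
  k=2: S(2,0) = 75.6084; S(2,1) = 56.6500; S(2,2) = 42.4453
  k=3: S(3,0) = 87.3484; S(3,1) = 65.4463; S(3,2) = 49.0360; S(3,3) = 36.7405
Terminal payoffs V(N, i) = max(K - S_T, 0):
  V(3,0) = 0.000000; V(3,1) = 0.000000; V(3,2) = 1.224015; V(3,3) = 13.519515
Backward induction: V(k, i) = exp(-r*dt) * [p * V(k+1, i) + (1-p) * V(k+1, i+1)].
  V(2,0) = exp(-r*dt) * [p*0.000000 + (1-p)*0.000000] = 0.000000
  V(2,1) = exp(-r*dt) * [p*0.000000 + (1-p)*1.224015] = 0.636206
  V(2,2) = exp(-r*dt) * [p*1.224015 + (1-p)*13.519515] = 7.609862
  V(1,0) = exp(-r*dt) * [p*0.000000 + (1-p)*0.636206] = 0.330681
  V(1,1) = exp(-r*dt) * [p*0.636206 + (1-p)*7.609862] = 4.258312
  V(0,0) = exp(-r*dt) * [p*0.330681 + (1-p)*4.258312] = 2.370799

Answer: Price = V(0,0) = 2.3708


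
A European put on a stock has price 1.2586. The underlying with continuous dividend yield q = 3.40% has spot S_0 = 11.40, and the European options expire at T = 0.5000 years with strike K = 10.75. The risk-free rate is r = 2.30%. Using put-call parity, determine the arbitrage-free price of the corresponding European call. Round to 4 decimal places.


Answer: Call price = 1.8394

Derivation:
Put-call parity: C - P = S_0 * exp(-qT) - K * exp(-rT).
S_0 * exp(-qT) = 11.4000 * 0.98314368 = 11.20783800
K * exp(-rT) = 10.7500 * 0.98856587 = 10.62708313
C = P + S*exp(-qT) - K*exp(-rT)
C = 1.2586 + 11.20783800 - 10.62708313 = 1.8394


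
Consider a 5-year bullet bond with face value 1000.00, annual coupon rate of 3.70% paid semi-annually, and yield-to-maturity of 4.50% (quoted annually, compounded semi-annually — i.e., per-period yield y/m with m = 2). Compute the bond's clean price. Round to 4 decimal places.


Coupon per period c = face * coupon_rate / m = 18.500000
Periods per year m = 2; per-period yield y/m = 0.022500
Number of cashflows N = 10
Cashflows (t years, CF_t, discount factor 1/(1+y/m)^(m*t), PV):
  t = 0.5000: CF_t = 18.500000, DF = 0.977995, PV = 18.092910
  t = 1.0000: CF_t = 18.500000, DF = 0.956474, PV = 17.694777
  t = 1.5000: CF_t = 18.500000, DF = 0.935427, PV = 17.305405
  t = 2.0000: CF_t = 18.500000, DF = 0.914843, PV = 16.924602
  t = 2.5000: CF_t = 18.500000, DF = 0.894712, PV = 16.552178
  t = 3.0000: CF_t = 18.500000, DF = 0.875024, PV = 16.187949
  t = 3.5000: CF_t = 18.500000, DF = 0.855769, PV = 15.831735
  t = 4.0000: CF_t = 18.500000, DF = 0.836938, PV = 15.483359
  t = 4.5000: CF_t = 18.500000, DF = 0.818522, PV = 15.142650
  t = 5.0000: CF_t = 1018.500000, DF = 0.800510, PV = 815.319570
Price P = sum_t PV_t = 964.535135

Answer: Price = 964.5351


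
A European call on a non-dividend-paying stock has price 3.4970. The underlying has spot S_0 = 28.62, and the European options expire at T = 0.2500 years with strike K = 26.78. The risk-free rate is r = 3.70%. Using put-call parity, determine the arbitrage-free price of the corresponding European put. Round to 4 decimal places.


Answer: Put price = 1.4104

Derivation:
Put-call parity: C - P = S_0 * exp(-qT) - K * exp(-rT).
S_0 * exp(-qT) = 28.6200 * 1.00000000 = 28.62000000
K * exp(-rT) = 26.7800 * 0.99079265 = 26.53342716
P = C - S*exp(-qT) + K*exp(-rT)
P = 3.4970 - 28.62000000 + 26.53342716 = 1.4104


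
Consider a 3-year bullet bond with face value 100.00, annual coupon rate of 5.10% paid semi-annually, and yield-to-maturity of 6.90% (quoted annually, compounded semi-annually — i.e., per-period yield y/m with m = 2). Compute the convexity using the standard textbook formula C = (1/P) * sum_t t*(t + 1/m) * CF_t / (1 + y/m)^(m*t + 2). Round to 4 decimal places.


Answer: Convexity = 9.0058

Derivation:
Coupon per period c = face * coupon_rate / m = 2.550000
Periods per year m = 2; per-period yield y/m = 0.034500
Number of cashflows N = 6
Cashflows (t years, CF_t, discount factor 1/(1+y/m)^(m*t), PV):
  t = 0.5000: CF_t = 2.550000, DF = 0.966651, PV = 2.464959
  t = 1.0000: CF_t = 2.550000, DF = 0.934413, PV = 2.382754
  t = 1.5000: CF_t = 2.550000, DF = 0.903251, PV = 2.303290
  t = 2.0000: CF_t = 2.550000, DF = 0.873128, PV = 2.226477
  t = 2.5000: CF_t = 2.550000, DF = 0.844010, PV = 2.152225
  t = 3.0000: CF_t = 102.550000, DF = 0.815863, PV = 83.666711
Price P = sum_t PV_t = 95.196416
Convexity numerator sum_t t*(t + 1/m) * CF_t / (1+y/m)^(m*t + 2):
  t = 0.5000: term = 1.151645
  t = 1.0000: term = 3.339715
  t = 1.5000: term = 6.456675
  t = 2.0000: term = 10.402248
  t = 2.5000: term = 15.083009
  t = 3.0000: term = 820.882512
Convexity = (1/P) * sum = 857.315805 / 95.196416 = 9.005757


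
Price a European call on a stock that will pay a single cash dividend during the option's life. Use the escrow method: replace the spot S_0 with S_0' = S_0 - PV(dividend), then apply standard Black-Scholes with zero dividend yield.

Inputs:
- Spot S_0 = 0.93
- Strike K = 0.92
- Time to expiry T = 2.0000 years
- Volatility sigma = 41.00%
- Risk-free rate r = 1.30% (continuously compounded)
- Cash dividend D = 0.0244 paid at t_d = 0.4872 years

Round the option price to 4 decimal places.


PV(D) = D * exp(-r * t_d) = 0.0244 * 0.99368641 = 0.02424595
S_0' = S_0 - PV(D) = 0.9300 - 0.02424595 = 0.90575405
d1 = (ln(S_0'/K) + (r + sigma^2/2)*T) / (sigma*sqrt(T)) = 0.30784003
d2 = d1 - sigma*sqrt(T) = -0.27198753
exp(-rT) = 0.97433509
N(d1) = 0.62089797; N(d2) = 0.39281580
C = S_0' * N(d1) - K * exp(-rT) * N(d2) = 0.90575405 * 0.62089797 - 0.9200 * 0.97433509 * 0.39281580 = 0.2103

Answer: Price = 0.2103


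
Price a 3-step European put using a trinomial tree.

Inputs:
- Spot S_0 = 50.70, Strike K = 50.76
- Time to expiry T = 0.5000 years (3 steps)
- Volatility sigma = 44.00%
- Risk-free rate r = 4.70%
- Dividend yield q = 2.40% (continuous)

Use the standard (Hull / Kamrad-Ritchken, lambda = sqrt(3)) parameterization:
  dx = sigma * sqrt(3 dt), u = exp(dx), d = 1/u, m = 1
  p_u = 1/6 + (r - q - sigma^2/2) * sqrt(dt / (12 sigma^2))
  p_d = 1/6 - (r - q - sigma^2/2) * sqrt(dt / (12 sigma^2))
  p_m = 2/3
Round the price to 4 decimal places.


dt = T/N = 0.166667; dx = sigma*sqrt(3*dt) = 0.311127
u = exp(dx) = 1.364963; d = 1/u = 0.732621
p_u = 0.146900, p_m = 0.666667, p_d = 0.186434
Discount per step: exp(-r*dt) = 0.992197
Stock lattice S(k, j) with j the centered position index:
  k=0: S(0,+0) = 50.7000
  k=1: S(1,-1) = 37.1439; S(1,+0) = 50.7000; S(1,+1) = 69.2036
  k=2: S(2,-2) = 27.2124; S(2,-1) = 37.1439; S(2,+0) = 50.7000; S(2,+1) = 69.2036; S(2,+2) = 94.4603
  k=3: S(3,-3) = 19.9364; S(3,-2) = 27.2124; S(3,-1) = 37.1439; S(3,+0) = 50.7000; S(3,+1) = 69.2036; S(3,+2) = 94.4603; S(3,+3) = 128.9348
Terminal payoffs V(N, j) = max(K - S_T, 0):
  V(3,-3) = 30.823645; V(3,-2) = 23.547622; V(3,-1) = 13.616123; V(3,+0) = 0.060000; V(3,+1) = 0.000000; V(3,+2) = 0.000000; V(3,+3) = 0.000000
Backward induction: V(k, j) = exp(-r*dt) * [p_u * V(k+1, j+1) + p_m * V(k+1, j) + p_d * V(k+1, j-1)]
  V(2,-2) = exp(-r*dt) * [p_u*13.616123 + p_m*23.547622 + p_d*30.823645] = 23.262245
  V(2,-1) = exp(-r*dt) * [p_u*0.060000 + p_m*13.616123 + p_d*23.547622] = 13.371144
  V(2,+0) = exp(-r*dt) * [p_u*0.000000 + p_m*0.060000 + p_d*13.616123] = 2.558382
  V(2,+1) = exp(-r*dt) * [p_u*0.000000 + p_m*0.000000 + p_d*0.060000] = 0.011099
  V(2,+2) = exp(-r*dt) * [p_u*0.000000 + p_m*0.000000 + p_d*0.000000] = 0.000000
  V(1,-1) = exp(-r*dt) * [p_u*2.558382 + p_m*13.371144 + p_d*23.262245] = 13.520458
  V(1,+0) = exp(-r*dt) * [p_u*0.011099 + p_m*2.558382 + p_d*13.371144] = 4.167276
  V(1,+1) = exp(-r*dt) * [p_u*0.000000 + p_m*0.011099 + p_d*2.558382] = 0.480588
  V(0,+0) = exp(-r*dt) * [p_u*0.480588 + p_m*4.167276 + p_d*13.520458] = 5.327552

Answer: Price = V(0,0) = 5.3276


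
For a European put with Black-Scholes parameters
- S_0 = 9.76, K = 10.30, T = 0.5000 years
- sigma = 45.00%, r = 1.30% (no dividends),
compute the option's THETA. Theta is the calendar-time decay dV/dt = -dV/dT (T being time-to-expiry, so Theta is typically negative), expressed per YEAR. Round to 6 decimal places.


d1 = 0.0102876343; d2 = -0.3079104172
phi(d1) = 0.3989211698; exp(-qT) = 1.0000000000; exp(-rT) = 0.9935210793
Theta = -S*exp(-qT)*phi(d1)*sigma/(2*sqrt(T)) + r*K*exp(-rT)*N(-d2) - q*S*exp(-qT)*N(-d1)
N(-d1) = 0.4958959001; N(-d2) = 0.6209247506; sqrt(T) = 0.7071067812
Term 1 = -9.7600 * 1.0000000000 * 0.3989211698 * 0.4500 / (2 * 0.7071067812) = -1.2388947641
Term 2 = 0.0130 * 10.3000 * 0.9935210793 * 0.6209247506 = 0.0826031548
Term 3 = 0 (no dividend yield, q = 0)
Theta = -1.2388947641 + (0.0826031548) + (0.0000000000) = -1.156292

Answer: Theta = -1.156292


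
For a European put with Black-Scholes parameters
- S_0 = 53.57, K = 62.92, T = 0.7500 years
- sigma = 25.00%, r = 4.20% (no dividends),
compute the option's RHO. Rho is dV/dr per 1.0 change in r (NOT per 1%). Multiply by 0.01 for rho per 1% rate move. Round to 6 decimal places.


Answer: Rho = -34.745278

Derivation:
d1 = -0.4893037448; d2 = -0.7058100958
phi(d1) = 0.3539330137; exp(-qT) = 1.0000000000; exp(-rT) = 0.9689909565
N(-d2) = 0.7598468786
Rho = -K*T*exp(-rT)*N(-d2) = -62.9200 * 0.7500 * 0.9689909565 * 0.7598468786 = -34.745278


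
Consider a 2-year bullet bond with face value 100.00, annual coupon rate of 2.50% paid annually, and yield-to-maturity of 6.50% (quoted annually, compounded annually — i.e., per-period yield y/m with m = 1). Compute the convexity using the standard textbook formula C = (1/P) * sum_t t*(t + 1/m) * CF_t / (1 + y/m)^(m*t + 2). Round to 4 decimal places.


Coupon per period c = face * coupon_rate / m = 2.500000
Periods per year m = 1; per-period yield y/m = 0.065000
Number of cashflows N = 2
Cashflows (t years, CF_t, discount factor 1/(1+y/m)^(m*t), PV):
  t = 1.0000: CF_t = 2.500000, DF = 0.938967, PV = 2.347418
  t = 2.0000: CF_t = 102.500000, DF = 0.881659, PV = 90.370076
Price P = sum_t PV_t = 92.717494
Convexity numerator sum_t t*(t + 1/m) * CF_t / (1+y/m)^(m*t + 2):
  t = 1.0000: term = 4.139245
  t = 2.0000: term = 478.053701
Convexity = (1/P) * sum = 482.192946 / 92.717494 = 5.200668

Answer: Convexity = 5.2007


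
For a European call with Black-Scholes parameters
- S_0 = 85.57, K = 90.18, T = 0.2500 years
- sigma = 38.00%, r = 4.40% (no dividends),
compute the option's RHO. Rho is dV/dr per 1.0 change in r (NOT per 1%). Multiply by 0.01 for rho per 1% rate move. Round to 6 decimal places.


Answer: Rho = 8.407253

Derivation:
d1 = -0.1232785188; d2 = -0.3132785188
phi(d1) = 0.3959222878; exp(-qT) = 1.0000000000; exp(-rT) = 0.9890602788
N(d2) = 0.3770345344
Rho = K*T*exp(-rT)*N(d2) = 90.1800 * 0.2500 * 0.9890602788 * 0.3770345344 = 8.407253


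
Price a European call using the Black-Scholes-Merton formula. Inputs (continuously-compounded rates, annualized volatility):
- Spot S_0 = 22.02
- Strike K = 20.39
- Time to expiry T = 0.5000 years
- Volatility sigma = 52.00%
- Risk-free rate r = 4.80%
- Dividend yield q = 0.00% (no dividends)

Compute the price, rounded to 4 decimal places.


Answer: Price = 4.2276

Derivation:
d1 = (ln(S/K) + (r - q + 0.5*sigma^2) * T) / (sigma * sqrt(T)) = 0.45827739
d2 = d1 - sigma * sqrt(T) = 0.09058187
exp(-rT) = 0.97628571; exp(-qT) = 1.00000000
C = S_0 * exp(-qT) * N(d1) - K * exp(-rT) * N(d2)
N(d1) = 0.67662342; N(d2) = 0.53608758
C = 22.0200 * 1.00000000 * 0.67662342 - 20.3900 * 0.97628571 * 0.53608758 = 4.2276


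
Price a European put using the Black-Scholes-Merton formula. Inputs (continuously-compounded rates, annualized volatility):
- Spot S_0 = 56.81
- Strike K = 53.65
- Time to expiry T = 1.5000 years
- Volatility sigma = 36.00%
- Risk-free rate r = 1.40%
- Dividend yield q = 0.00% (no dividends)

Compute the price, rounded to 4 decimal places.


Answer: Price = 7.5492

Derivation:
d1 = (ln(S/K) + (r - q + 0.5*sigma^2) * T) / (sigma * sqrt(T)) = 0.39788536
d2 = d1 - sigma * sqrt(T) = -0.04302280
exp(-rT) = 0.97921896; exp(-qT) = 1.00000000
P = K * exp(-rT) * N(-d2) - S_0 * exp(-qT) * N(-d1)
N(-d1) = 0.34535735; N(-d2) = 0.51715832
P = 53.6500 * 0.97921896 * 0.51715832 - 56.8100 * 1.00000000 * 0.34535735 = 7.5492


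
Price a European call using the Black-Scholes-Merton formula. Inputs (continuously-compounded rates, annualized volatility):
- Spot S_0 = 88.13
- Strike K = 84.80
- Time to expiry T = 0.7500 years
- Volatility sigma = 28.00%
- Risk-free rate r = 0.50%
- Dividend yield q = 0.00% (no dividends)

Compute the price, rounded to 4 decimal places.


d1 = (ln(S/K) + (r - q + 0.5*sigma^2) * T) / (sigma * sqrt(T)) = 0.29555160
d2 = d1 - sigma * sqrt(T) = 0.05306449
exp(-rT) = 0.99625702; exp(-qT) = 1.00000000
C = S_0 * exp(-qT) * N(d1) - K * exp(-rT) * N(d2)
N(d1) = 0.61621373; N(d2) = 0.52115974
C = 88.1300 * 1.00000000 * 0.61621373 - 84.8000 * 0.99625702 * 0.52115974 = 10.2780

Answer: Price = 10.2780


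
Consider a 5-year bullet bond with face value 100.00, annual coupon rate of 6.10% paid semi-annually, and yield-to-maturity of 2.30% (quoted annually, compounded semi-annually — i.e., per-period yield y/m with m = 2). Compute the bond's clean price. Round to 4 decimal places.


Coupon per period c = face * coupon_rate / m = 3.050000
Periods per year m = 2; per-period yield y/m = 0.011500
Number of cashflows N = 10
Cashflows (t years, CF_t, discount factor 1/(1+y/m)^(m*t), PV):
  t = 0.5000: CF_t = 3.050000, DF = 0.988631, PV = 3.015324
  t = 1.0000: CF_t = 3.050000, DF = 0.977391, PV = 2.981042
  t = 1.5000: CF_t = 3.050000, DF = 0.966279, PV = 2.947150
  t = 2.0000: CF_t = 3.050000, DF = 0.955293, PV = 2.913643
  t = 2.5000: CF_t = 3.050000, DF = 0.944432, PV = 2.880517
  t = 3.0000: CF_t = 3.050000, DF = 0.933694, PV = 2.847767
  t = 3.5000: CF_t = 3.050000, DF = 0.923079, PV = 2.815390
  t = 4.0000: CF_t = 3.050000, DF = 0.912584, PV = 2.783382
  t = 4.5000: CF_t = 3.050000, DF = 0.902209, PV = 2.751737
  t = 5.0000: CF_t = 103.050000, DF = 0.891951, PV = 91.915579
Price P = sum_t PV_t = 117.851529

Answer: Price = 117.8515


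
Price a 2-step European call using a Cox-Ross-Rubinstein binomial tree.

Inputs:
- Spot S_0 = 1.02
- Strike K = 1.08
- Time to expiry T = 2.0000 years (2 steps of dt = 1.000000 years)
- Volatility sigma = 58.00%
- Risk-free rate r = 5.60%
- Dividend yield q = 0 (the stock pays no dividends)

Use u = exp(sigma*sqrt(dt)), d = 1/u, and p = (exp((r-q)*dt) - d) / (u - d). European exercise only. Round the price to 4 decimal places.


dt = T/N = 1.000000
u = exp(sigma*sqrt(dt)) = 1.786038; d = 1/u = 0.559898
p = (exp((r-q)*dt) - d) / (u - d) = 0.405907
Discount per step: exp(-r*dt) = 0.945539
Stock lattice S(k, i) with i counting down-moves:
  k=0: S(0,0) = 1.0200
  k=1: S(1,0) = 1.8218; S(1,1) = 0.5711
  k=2: S(2,0) = 3.2537; S(2,1) = 1.0200; S(2,2) = 0.3198
Terminal payoffs V(N, i) = max(S_T - K, 0):
  V(2,0) = 2.173732; V(2,1) = 0.000000; V(2,2) = 0.000000
Backward induction: V(k, i) = exp(-r*dt) * [p * V(k+1, i) + (1-p) * V(k+1, i+1)].
  V(1,0) = exp(-r*dt) * [p*2.173732 + (1-p)*0.000000] = 0.834281
  V(1,1) = exp(-r*dt) * [p*0.000000 + (1-p)*0.000000] = 0.000000
  V(0,0) = exp(-r*dt) * [p*0.834281 + (1-p)*0.000000] = 0.320198

Answer: Price = V(0,0) = 0.3202


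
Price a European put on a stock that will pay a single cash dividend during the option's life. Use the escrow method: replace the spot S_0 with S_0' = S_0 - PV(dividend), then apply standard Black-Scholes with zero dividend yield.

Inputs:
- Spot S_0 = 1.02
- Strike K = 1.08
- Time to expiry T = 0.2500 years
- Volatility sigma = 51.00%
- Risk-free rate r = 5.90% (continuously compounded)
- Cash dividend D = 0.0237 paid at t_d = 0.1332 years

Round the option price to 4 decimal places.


PV(D) = D * exp(-r * t_d) = 0.0237 * 0.99217200 = 0.02351448
S_0' = S_0 - PV(D) = 1.0200 - 0.02351448 = 0.99648552
d1 = (ln(S_0'/K) + (r + sigma^2/2)*T) / (sigma*sqrt(T)) = -0.13027140
d2 = d1 - sigma*sqrt(T) = -0.38527140
exp(-rT) = 0.98535825
N(-d1) = 0.55182415; N(-d2) = 0.64998183
P = K * exp(-rT) * N(-d2) - S_0' * N(-d1) = 1.0800 * 0.98535825 * 0.64998183 - 0.99648552 * 0.55182415 = 0.1418

Answer: Price = 0.1418


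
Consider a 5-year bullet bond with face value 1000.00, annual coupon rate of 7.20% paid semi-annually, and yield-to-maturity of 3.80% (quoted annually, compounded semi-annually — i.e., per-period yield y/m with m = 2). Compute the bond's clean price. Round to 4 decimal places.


Coupon per period c = face * coupon_rate / m = 36.000000
Periods per year m = 2; per-period yield y/m = 0.019000
Number of cashflows N = 10
Cashflows (t years, CF_t, discount factor 1/(1+y/m)^(m*t), PV):
  t = 0.5000: CF_t = 36.000000, DF = 0.981354, PV = 35.328754
  t = 1.0000: CF_t = 36.000000, DF = 0.963056, PV = 34.670023
  t = 1.5000: CF_t = 36.000000, DF = 0.945099, PV = 34.023575
  t = 2.0000: CF_t = 36.000000, DF = 0.927477, PV = 33.389181
  t = 2.5000: CF_t = 36.000000, DF = 0.910184, PV = 32.766615
  t = 3.0000: CF_t = 36.000000, DF = 0.893213, PV = 32.155658
  t = 3.5000: CF_t = 36.000000, DF = 0.876558, PV = 31.556092
  t = 4.0000: CF_t = 36.000000, DF = 0.860214, PV = 30.967706
  t = 4.5000: CF_t = 36.000000, DF = 0.844175, PV = 30.390290
  t = 5.0000: CF_t = 1036.000000, DF = 0.828434, PV = 858.258109
Price P = sum_t PV_t = 1153.506002

Answer: Price = 1153.5060


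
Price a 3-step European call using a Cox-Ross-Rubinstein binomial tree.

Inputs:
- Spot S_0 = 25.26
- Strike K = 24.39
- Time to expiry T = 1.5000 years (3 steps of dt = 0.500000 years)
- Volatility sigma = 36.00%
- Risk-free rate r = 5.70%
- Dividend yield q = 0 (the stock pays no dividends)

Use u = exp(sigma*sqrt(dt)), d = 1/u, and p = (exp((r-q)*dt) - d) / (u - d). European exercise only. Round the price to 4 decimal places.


dt = T/N = 0.500000
u = exp(sigma*sqrt(dt)) = 1.289892; d = 1/u = 0.775259
p = (exp((r-q)*dt) - d) / (u - d) = 0.492878
Discount per step: exp(-r*dt) = 0.971902
Stock lattice S(k, i) with i counting down-moves:
  k=0: S(0,0) = 25.2600
  k=1: S(1,0) = 32.5827; S(1,1) = 19.5830
  k=2: S(2,0) = 42.0281; S(2,1) = 25.2600; S(2,2) = 15.1819
  k=3: S(3,0) = 54.2117; S(3,1) = 32.5827; S(3,2) = 19.5830; S(3,3) = 11.7699
Terminal payoffs V(N, i) = max(S_T - K, 0):
  V(3,0) = 29.821737; V(3,1) = 8.192670; V(3,2) = 0.000000; V(3,3) = 0.000000
Backward induction: V(k, i) = exp(-r*dt) * [p * V(k+1, i) + (1-p) * V(k+1, i+1)].
  V(2,0) = exp(-r*dt) * [p*29.821737 + (1-p)*8.192670] = 18.323426
  V(2,1) = exp(-r*dt) * [p*8.192670 + (1-p)*0.000000] = 3.924527
  V(2,2) = exp(-r*dt) * [p*0.000000 + (1-p)*0.000000] = 0.000000
  V(1,0) = exp(-r*dt) * [p*18.323426 + (1-p)*3.924527] = 10.711748
  V(1,1) = exp(-r*dt) * [p*3.924527 + (1-p)*0.000000] = 1.879962
  V(0,0) = exp(-r*dt) * [p*10.711748 + (1-p)*1.879962] = 6.057822

Answer: Price = V(0,0) = 6.0578


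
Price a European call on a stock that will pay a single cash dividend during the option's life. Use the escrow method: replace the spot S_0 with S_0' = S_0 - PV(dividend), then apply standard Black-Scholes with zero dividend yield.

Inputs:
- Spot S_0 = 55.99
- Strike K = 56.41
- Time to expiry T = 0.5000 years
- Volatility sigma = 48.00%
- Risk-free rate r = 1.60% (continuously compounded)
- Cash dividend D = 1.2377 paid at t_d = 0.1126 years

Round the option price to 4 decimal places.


PV(D) = D * exp(-r * t_d) = 1.2377 * 0.99820002 = 1.23547217
S_0' = S_0 - PV(D) = 55.9900 - 1.23547217 = 54.75452783
d1 = (ln(S_0'/K) + (r + sigma^2/2)*T) / (sigma*sqrt(T)) = 0.10551688
d2 = d1 - sigma*sqrt(T) = -0.23389437
exp(-rT) = 0.99203191
N(d1) = 0.54201716; N(d2) = 0.40753349
C = S_0' * N(d1) - K * exp(-rT) * N(d2) = 54.75452783 * 0.54201716 - 56.4100 * 0.99203191 * 0.40753349 = 6.8721

Answer: Price = 6.8721


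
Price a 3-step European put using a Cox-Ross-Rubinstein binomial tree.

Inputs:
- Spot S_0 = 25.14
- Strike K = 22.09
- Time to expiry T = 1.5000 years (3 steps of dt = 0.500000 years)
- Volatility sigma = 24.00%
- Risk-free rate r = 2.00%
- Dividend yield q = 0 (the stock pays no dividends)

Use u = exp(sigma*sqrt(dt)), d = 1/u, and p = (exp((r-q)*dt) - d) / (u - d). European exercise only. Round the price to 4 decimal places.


dt = T/N = 0.500000
u = exp(sigma*sqrt(dt)) = 1.184956; d = 1/u = 0.843913
p = (exp((r-q)*dt) - d) / (u - d) = 0.487144
Discount per step: exp(-r*dt) = 0.990050
Stock lattice S(k, i) with i counting down-moves:
  k=0: S(0,0) = 25.1400
  k=1: S(1,0) = 29.7898; S(1,1) = 21.2160
  k=2: S(2,0) = 35.2996; S(2,1) = 25.1400; S(2,2) = 17.9044
  k=3: S(3,0) = 41.8285; S(3,1) = 29.7898; S(3,2) = 21.2160; S(3,3) = 15.1098
Terminal payoffs V(N, i) = max(K - S_T, 0):
  V(3,0) = 0.000000; V(3,1) = 0.000000; V(3,2) = 0.874022; V(3,3) = 6.980203
Backward induction: V(k, i) = exp(-r*dt) * [p * V(k+1, i) + (1-p) * V(k+1, i+1)].
  V(2,0) = exp(-r*dt) * [p*0.000000 + (1-p)*0.000000] = 0.000000
  V(2,1) = exp(-r*dt) * [p*0.000000 + (1-p)*0.874022] = 0.443787
  V(2,2) = exp(-r*dt) * [p*0.874022 + (1-p)*6.980203] = 3.965757
  V(1,0) = exp(-r*dt) * [p*0.000000 + (1-p)*0.443787] = 0.225334
  V(1,1) = exp(-r*dt) * [p*0.443787 + (1-p)*3.965757] = 2.227662
  V(0,0) = exp(-r*dt) * [p*0.225334 + (1-p)*2.227662] = 1.239780

Answer: Price = V(0,0) = 1.2398


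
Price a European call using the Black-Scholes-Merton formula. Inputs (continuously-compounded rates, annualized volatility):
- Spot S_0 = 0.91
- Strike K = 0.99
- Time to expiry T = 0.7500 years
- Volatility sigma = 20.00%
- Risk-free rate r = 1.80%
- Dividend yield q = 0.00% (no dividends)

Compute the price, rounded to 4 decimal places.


d1 = (ln(S/K) + (r - q + 0.5*sigma^2) * T) / (sigma * sqrt(T)) = -0.32193249
d2 = d1 - sigma * sqrt(T) = -0.49513757
exp(-rT) = 0.98659072; exp(-qT) = 1.00000000
C = S_0 * exp(-qT) * N(d1) - K * exp(-rT) * N(d2)
N(d1) = 0.37375192; N(d2) = 0.31025151
C = 0.9100 * 1.00000000 * 0.37375192 - 0.9900 * 0.98659072 * 0.31025151 = 0.0371

Answer: Price = 0.0371


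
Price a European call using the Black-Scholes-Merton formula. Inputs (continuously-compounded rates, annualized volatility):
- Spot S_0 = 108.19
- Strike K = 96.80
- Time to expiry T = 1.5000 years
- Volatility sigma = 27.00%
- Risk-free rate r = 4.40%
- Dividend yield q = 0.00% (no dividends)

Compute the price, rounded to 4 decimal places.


Answer: Price = 23.6493

Derivation:
d1 = (ln(S/K) + (r - q + 0.5*sigma^2) * T) / (sigma * sqrt(T)) = 0.70133109
d2 = d1 - sigma * sqrt(T) = 0.37064997
exp(-rT) = 0.93613086; exp(-qT) = 1.00000000
C = S_0 * exp(-qT) * N(d1) - K * exp(-rT) * N(d2)
N(d1) = 0.75845179; N(d2) = 0.64455087
C = 108.1900 * 1.00000000 * 0.75845179 - 96.8000 * 0.93613086 * 0.64455087 = 23.6493


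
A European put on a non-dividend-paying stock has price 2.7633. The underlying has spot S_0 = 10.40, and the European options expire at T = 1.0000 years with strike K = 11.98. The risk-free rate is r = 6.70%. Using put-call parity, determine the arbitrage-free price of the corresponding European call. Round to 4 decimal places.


Answer: Call price = 1.9597

Derivation:
Put-call parity: C - P = S_0 * exp(-qT) - K * exp(-rT).
S_0 * exp(-qT) = 10.4000 * 1.00000000 = 10.40000000
K * exp(-rT) = 11.9800 * 0.93519520 = 11.20363851
C = P + S*exp(-qT) - K*exp(-rT)
C = 2.7633 + 10.40000000 - 11.20363851 = 1.9597


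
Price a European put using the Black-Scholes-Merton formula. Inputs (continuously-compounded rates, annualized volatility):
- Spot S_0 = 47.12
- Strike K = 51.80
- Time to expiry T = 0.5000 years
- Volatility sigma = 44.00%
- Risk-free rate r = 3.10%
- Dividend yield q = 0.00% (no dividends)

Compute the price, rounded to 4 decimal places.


Answer: Price = 8.2005

Derivation:
d1 = (ln(S/K) + (r - q + 0.5*sigma^2) * T) / (sigma * sqrt(T)) = -0.09897120
d2 = d1 - sigma * sqrt(T) = -0.41009818
exp(-rT) = 0.98461951; exp(-qT) = 1.00000000
P = K * exp(-rT) * N(-d2) - S_0 * exp(-qT) * N(-d1)
N(-d1) = 0.53941943; N(-d2) = 0.65913304
P = 51.8000 * 0.98461951 * 0.65913304 - 47.1200 * 1.00000000 * 0.53941943 = 8.2005


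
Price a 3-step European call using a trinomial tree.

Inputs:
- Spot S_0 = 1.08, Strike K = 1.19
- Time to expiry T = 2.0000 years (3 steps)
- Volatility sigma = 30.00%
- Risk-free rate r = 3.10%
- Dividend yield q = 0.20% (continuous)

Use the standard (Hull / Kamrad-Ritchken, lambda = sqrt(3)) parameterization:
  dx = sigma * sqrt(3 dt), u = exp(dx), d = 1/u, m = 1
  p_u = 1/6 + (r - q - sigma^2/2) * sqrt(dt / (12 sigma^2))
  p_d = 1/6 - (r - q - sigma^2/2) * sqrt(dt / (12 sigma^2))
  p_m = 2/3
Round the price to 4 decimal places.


Answer: Price = V(0,0) = 0.1632

Derivation:
dt = T/N = 0.666667; dx = sigma*sqrt(3*dt) = 0.424264
u = exp(dx) = 1.528465; d = 1/u = 0.654251
p_u = 0.154096, p_m = 0.666667, p_d = 0.179237
Discount per step: exp(-r*dt) = 0.979545
Stock lattice S(k, j) with j the centered position index:
  k=0: S(0,+0) = 1.0800
  k=1: S(1,-1) = 0.7066; S(1,+0) = 1.0800; S(1,+1) = 1.6507
  k=2: S(2,-2) = 0.4623; S(2,-1) = 0.7066; S(2,+0) = 1.0800; S(2,+1) = 1.6507; S(2,+2) = 2.5231
  k=3: S(3,-3) = 0.3025; S(3,-2) = 0.4623; S(3,-1) = 0.7066; S(3,+0) = 1.0800; S(3,+1) = 1.6507; S(3,+2) = 2.5231; S(3,+3) = 3.8565
Terminal payoffs V(N, j) = max(S_T - K, 0):
  V(3,-3) = 0.000000; V(3,-2) = 0.000000; V(3,-1) = 0.000000; V(3,+0) = 0.000000; V(3,+1) = 0.460742; V(3,+2) = 1.333102; V(3,+3) = 2.666474
Backward induction: V(k, j) = exp(-r*dt) * [p_u * V(k+1, j+1) + p_m * V(k+1, j) + p_d * V(k+1, j-1)]
  V(2,-2) = exp(-r*dt) * [p_u*0.000000 + p_m*0.000000 + p_d*0.000000] = 0.000000
  V(2,-1) = exp(-r*dt) * [p_u*0.000000 + p_m*0.000000 + p_d*0.000000] = 0.000000
  V(2,+0) = exp(-r*dt) * [p_u*0.460742 + p_m*0.000000 + p_d*0.000000] = 0.069546
  V(2,+1) = exp(-r*dt) * [p_u*1.333102 + p_m*0.460742 + p_d*0.000000] = 0.502102
  V(2,+2) = exp(-r*dt) * [p_u*2.666474 + p_m*1.333102 + p_d*0.460742] = 1.353937
  V(1,-1) = exp(-r*dt) * [p_u*0.069546 + p_m*0.000000 + p_d*0.000000] = 0.010498
  V(1,+0) = exp(-r*dt) * [p_u*0.502102 + p_m*0.069546 + p_d*0.000000] = 0.121205
  V(1,+1) = exp(-r*dt) * [p_u*1.353937 + p_m*0.502102 + p_d*0.069546] = 0.544467
  V(0,+0) = exp(-r*dt) * [p_u*0.544467 + p_m*0.121205 + p_d*0.010498] = 0.163178


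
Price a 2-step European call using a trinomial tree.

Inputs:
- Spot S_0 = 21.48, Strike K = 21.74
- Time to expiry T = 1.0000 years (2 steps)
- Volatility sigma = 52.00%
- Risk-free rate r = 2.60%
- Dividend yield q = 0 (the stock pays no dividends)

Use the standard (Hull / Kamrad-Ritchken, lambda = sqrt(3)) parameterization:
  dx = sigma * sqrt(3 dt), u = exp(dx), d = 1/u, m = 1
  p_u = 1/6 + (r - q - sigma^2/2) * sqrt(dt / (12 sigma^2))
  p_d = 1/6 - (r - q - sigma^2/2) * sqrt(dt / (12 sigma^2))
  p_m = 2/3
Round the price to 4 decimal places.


dt = T/N = 0.500000; dx = sigma*sqrt(3*dt) = 0.636867
u = exp(dx) = 1.890549; d = 1/u = 0.528947
p_u = 0.123801, p_m = 0.666667, p_d = 0.209533
Discount per step: exp(-r*dt) = 0.987084
Stock lattice S(k, j) with j the centered position index:
  k=0: S(0,+0) = 21.4800
  k=1: S(1,-1) = 11.3618; S(1,+0) = 21.4800; S(1,+1) = 40.6090
  k=2: S(2,-2) = 6.0098; S(2,-1) = 11.3618; S(2,+0) = 21.4800; S(2,+1) = 40.6090; S(2,+2) = 76.7733
Terminal payoffs V(N, j) = max(S_T - K, 0):
  V(2,-2) = 0.000000; V(2,-1) = 0.000000; V(2,+0) = 0.000000; V(2,+1) = 18.868995; V(2,+2) = 55.033301
Backward induction: V(k, j) = exp(-r*dt) * [p_u * V(k+1, j+1) + p_m * V(k+1, j) + p_d * V(k+1, j-1)]
  V(1,-1) = exp(-r*dt) * [p_u*0.000000 + p_m*0.000000 + p_d*0.000000] = 0.000000
  V(1,+0) = exp(-r*dt) * [p_u*18.868995 + p_m*0.000000 + p_d*0.000000] = 2.305822
  V(1,+1) = exp(-r*dt) * [p_u*55.033301 + p_m*18.868995 + p_d*0.000000] = 19.142015
  V(0,+0) = exp(-r*dt) * [p_u*19.142015 + p_m*2.305822 + p_d*0.000000] = 3.856545

Answer: Price = V(0,0) = 3.8565


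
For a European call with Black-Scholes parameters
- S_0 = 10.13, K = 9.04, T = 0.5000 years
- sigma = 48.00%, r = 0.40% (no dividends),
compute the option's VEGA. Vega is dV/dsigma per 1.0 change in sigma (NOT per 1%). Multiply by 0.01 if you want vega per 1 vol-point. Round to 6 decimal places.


Answer: Vega = 2.507846

Derivation:
d1 = 0.5110088169; d2 = 0.1715975620
phi(d1) = 0.3501115228; exp(-qT) = 1.0000000000; exp(-rT) = 0.9980019987
Vega = S * exp(-qT) * phi(d1) * sqrt(T) = 10.1300 * 1.0000000000 * 0.3501115228 * 0.7071067812 = 2.507846


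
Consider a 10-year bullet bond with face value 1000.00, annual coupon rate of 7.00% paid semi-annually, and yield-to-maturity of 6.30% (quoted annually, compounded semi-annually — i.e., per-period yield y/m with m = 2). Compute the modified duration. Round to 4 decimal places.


Answer: Modified duration = 7.2026

Derivation:
Coupon per period c = face * coupon_rate / m = 35.000000
Periods per year m = 2; per-period yield y/m = 0.031500
Number of cashflows N = 20
Cashflows (t years, CF_t, discount factor 1/(1+y/m)^(m*t), PV):
  t = 0.5000: CF_t = 35.000000, DF = 0.969462, PV = 33.931168
  t = 1.0000: CF_t = 35.000000, DF = 0.939856, PV = 32.894976
  t = 1.5000: CF_t = 35.000000, DF = 0.911155, PV = 31.890428
  t = 2.0000: CF_t = 35.000000, DF = 0.883330, PV = 30.916556
  t = 2.5000: CF_t = 35.000000, DF = 0.856355, PV = 29.972425
  t = 3.0000: CF_t = 35.000000, DF = 0.830204, PV = 29.057126
  t = 3.5000: CF_t = 35.000000, DF = 0.804851, PV = 28.169778
  t = 4.0000: CF_t = 35.000000, DF = 0.780272, PV = 27.309527
  t = 4.5000: CF_t = 35.000000, DF = 0.756444, PV = 26.475548
  t = 5.0000: CF_t = 35.000000, DF = 0.733344, PV = 25.667036
  t = 5.5000: CF_t = 35.000000, DF = 0.710949, PV = 24.883215
  t = 6.0000: CF_t = 35.000000, DF = 0.689238, PV = 24.123330
  t = 6.5000: CF_t = 35.000000, DF = 0.668190, PV = 23.386650
  t = 7.0000: CF_t = 35.000000, DF = 0.647785, PV = 22.672468
  t = 7.5000: CF_t = 35.000000, DF = 0.628003, PV = 21.980095
  t = 8.0000: CF_t = 35.000000, DF = 0.608825, PV = 21.308865
  t = 8.5000: CF_t = 35.000000, DF = 0.590232, PV = 20.658134
  t = 9.0000: CF_t = 35.000000, DF = 0.572208, PV = 20.027275
  t = 9.5000: CF_t = 35.000000, DF = 0.554734, PV = 19.415681
  t = 10.0000: CF_t = 1035.000000, DF = 0.537793, PV = 556.616023
Price P = sum_t PV_t = 1051.356305
First compute Macaulay numerator sum_t t * PV_t:
  t * PV_t at t = 0.5000: 16.965584
  t * PV_t at t = 1.0000: 32.894976
  t * PV_t at t = 1.5000: 47.835642
  t * PV_t at t = 2.0000: 61.833113
  t * PV_t at t = 2.5000: 74.931063
  t * PV_t at t = 3.0000: 87.171377
  t * PV_t at t = 3.5000: 98.594222
  t * PV_t at t = 4.0000: 109.238110
  t * PV_t at t = 4.5000: 119.139965
  t * PV_t at t = 5.0000: 128.335180
  t * PV_t at t = 5.5000: 136.857682
  t * PV_t at t = 6.0000: 144.739980
  t * PV_t at t = 6.5000: 152.013228
  t * PV_t at t = 7.0000: 158.707274
  t * PV_t at t = 7.5000: 164.850710
  t * PV_t at t = 8.0000: 170.470924
  t * PV_t at t = 8.5000: 175.594141
  t * PV_t at t = 9.0000: 180.245476
  t * PV_t at t = 9.5000: 184.448971
  t * PV_t at t = 10.0000: 5566.160225
Macaulay duration D = 7811.027841 / 1051.356305 = 7.429477
Modified duration = D / (1 + y/m) = 7.429477 / (1 + 0.031500) = 7.202596


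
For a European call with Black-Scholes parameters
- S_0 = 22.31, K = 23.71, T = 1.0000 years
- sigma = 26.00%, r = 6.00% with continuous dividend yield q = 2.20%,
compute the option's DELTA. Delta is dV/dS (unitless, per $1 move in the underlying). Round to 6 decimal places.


Answer: Delta = 0.505533

Derivation:
d1 = 0.0420696476; d2 = -0.2179303524
phi(d1) = 0.3985894015; exp(-qT) = 0.9782402351; exp(-rT) = 0.9417645336
N(d1) = 0.5167784118
Delta = exp(-qT) * N(d1) = 0.9782402351 * 0.5167784118 = 0.505533


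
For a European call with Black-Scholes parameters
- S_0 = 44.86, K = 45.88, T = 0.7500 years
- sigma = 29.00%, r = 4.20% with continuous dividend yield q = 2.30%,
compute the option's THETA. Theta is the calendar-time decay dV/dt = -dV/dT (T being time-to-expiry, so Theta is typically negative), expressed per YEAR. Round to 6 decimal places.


d1 = 0.0927930764; d2 = -0.1583542907
phi(d1) = 0.3972284152; exp(-qT) = 0.9828979294; exp(-rT) = 0.9689909565
Theta = -S*exp(-qT)*phi(d1)*sigma/(2*sqrt(T)) - r*K*exp(-rT)*N(d2) + q*S*exp(-qT)*N(d1)
N(d1) = 0.5369660243; N(d2) = 0.4370888150; sqrt(T) = 0.8660254038
Term 1 = -44.8600 * 0.9828979294 * 0.3972284152 * 0.2900 / (2 * 0.8660254038) = -2.9325496082
Term 2 = -0.0420 * 45.8800 * 0.9689909565 * 0.4370888150 = -0.8161352135
Term 3 = 0.0230 * 44.8600 * 0.9828979294 * 0.5369660243 = 0.5445557306
Theta = -2.9325496082 + (-0.8161352135) + (0.5445557306) = -3.204129

Answer: Theta = -3.204129


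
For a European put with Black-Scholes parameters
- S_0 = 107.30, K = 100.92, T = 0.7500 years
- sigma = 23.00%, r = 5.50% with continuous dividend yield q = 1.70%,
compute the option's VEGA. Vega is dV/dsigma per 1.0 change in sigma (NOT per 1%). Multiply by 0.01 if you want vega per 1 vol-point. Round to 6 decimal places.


d1 = 0.5504308152; d2 = 0.3512449723
phi(d1) = 0.3428625728; exp(-qT) = 0.9873309369; exp(-rT) = 0.9595892027
Vega = S * exp(-qT) * phi(d1) * sqrt(T) = 107.3000 * 0.9873309369 * 0.3428625728 * 0.8660254038 = 31.456701

Answer: Vega = 31.456701


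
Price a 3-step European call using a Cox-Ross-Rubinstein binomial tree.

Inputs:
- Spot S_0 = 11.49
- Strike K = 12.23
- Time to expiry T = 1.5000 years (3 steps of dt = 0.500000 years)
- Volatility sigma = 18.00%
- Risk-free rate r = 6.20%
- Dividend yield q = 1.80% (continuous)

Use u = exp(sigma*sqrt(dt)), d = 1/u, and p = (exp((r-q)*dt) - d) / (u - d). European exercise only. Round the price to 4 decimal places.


dt = T/N = 0.500000
u = exp(sigma*sqrt(dt)) = 1.135734; d = 1/u = 0.880488
p = (exp((r-q)*dt) - d) / (u - d) = 0.555369
Discount per step: exp(-r*dt) = 0.969476
Stock lattice S(k, i) with i counting down-moves:
  k=0: S(0,0) = 11.4900
  k=1: S(1,0) = 13.0496; S(1,1) = 10.1168
  k=2: S(2,0) = 14.8209; S(2,1) = 11.4900; S(2,2) = 8.9077
  k=3: S(3,0) = 16.8326; S(3,1) = 13.0496; S(3,2) = 10.1168; S(3,3) = 7.8431
Terminal payoffs V(N, i) = max(S_T - K, 0):
  V(3,0) = 4.602554; V(3,1) = 0.819585; V(3,2) = 0.000000; V(3,3) = 0.000000
Backward induction: V(k, i) = exp(-r*dt) * [p * V(k+1, i) + (1-p) * V(k+1, i+1)].
  V(2,0) = exp(-r*dt) * [p*4.602554 + (1-p)*0.819585] = 2.831383
  V(2,1) = exp(-r*dt) * [p*0.819585 + (1-p)*0.000000] = 0.441278
  V(2,2) = exp(-r*dt) * [p*0.000000 + (1-p)*0.000000] = 0.000000
  V(1,0) = exp(-r*dt) * [p*2.831383 + (1-p)*0.441278] = 1.714682
  V(1,1) = exp(-r*dt) * [p*0.441278 + (1-p)*0.000000] = 0.237592
  V(0,0) = exp(-r*dt) * [p*1.714682 + (1-p)*0.237592] = 1.025630

Answer: Price = V(0,0) = 1.0256


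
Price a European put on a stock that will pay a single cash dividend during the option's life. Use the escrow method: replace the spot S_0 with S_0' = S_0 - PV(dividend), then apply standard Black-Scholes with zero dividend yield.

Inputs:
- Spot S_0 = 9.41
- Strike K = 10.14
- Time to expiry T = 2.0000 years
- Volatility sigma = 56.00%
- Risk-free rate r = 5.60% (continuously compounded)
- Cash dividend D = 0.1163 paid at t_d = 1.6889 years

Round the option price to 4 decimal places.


Answer: Price = 2.7100

Derivation:
PV(D) = D * exp(-r * t_d) = 0.1163 * 0.90975641 = 0.10580467
S_0' = S_0 - PV(D) = 9.4100 - 0.10580467 = 9.30419533
d1 = (ln(S_0'/K) + (r + sigma^2/2)*T) / (sigma*sqrt(T)) = 0.42878123
d2 = d1 - sigma*sqrt(T) = -0.36317836
exp(-rT) = 0.89404426
N(-d1) = 0.33404122; N(-d2) = 0.64176418
P = K * exp(-rT) * N(-d2) - S_0' * N(-d1) = 10.1400 * 0.89404426 * 0.64176418 - 9.30419533 * 0.33404122 = 2.7100


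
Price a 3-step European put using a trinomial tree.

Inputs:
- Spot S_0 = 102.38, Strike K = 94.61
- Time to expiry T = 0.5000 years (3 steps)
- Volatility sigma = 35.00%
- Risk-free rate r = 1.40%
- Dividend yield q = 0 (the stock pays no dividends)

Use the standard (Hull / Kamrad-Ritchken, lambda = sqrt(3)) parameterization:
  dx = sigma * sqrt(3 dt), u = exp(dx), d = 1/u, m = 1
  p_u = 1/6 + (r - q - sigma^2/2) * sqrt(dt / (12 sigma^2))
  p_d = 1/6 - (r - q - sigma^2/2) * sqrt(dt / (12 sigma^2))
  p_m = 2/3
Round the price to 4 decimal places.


dt = T/N = 0.166667; dx = sigma*sqrt(3*dt) = 0.247487
u = exp(dx) = 1.280803; d = 1/u = 0.780760
p_u = 0.150757, p_m = 0.666667, p_d = 0.182577
Discount per step: exp(-r*dt) = 0.997669
Stock lattice S(k, j) with j the centered position index:
  k=0: S(0,+0) = 102.3800
  k=1: S(1,-1) = 79.9342; S(1,+0) = 102.3800; S(1,+1) = 131.1286
  k=2: S(2,-2) = 62.4094; S(2,-1) = 79.9342; S(2,+0) = 102.3800; S(2,+1) = 131.1286; S(2,+2) = 167.9500
  k=3: S(3,-3) = 48.7268; S(3,-2) = 62.4094; S(3,-1) = 79.9342; S(3,+0) = 102.3800; S(3,+1) = 131.1286; S(3,+2) = 167.9500; S(3,+3) = 215.1109
Terminal payoffs V(N, j) = max(K - S_T, 0):
  V(3,-3) = 45.883196; V(3,-2) = 32.200554; V(3,-1) = 14.675783; V(3,+0) = 0.000000; V(3,+1) = 0.000000; V(3,+2) = 0.000000; V(3,+3) = 0.000000
Backward induction: V(k, j) = exp(-r*dt) * [p_u * V(k+1, j+1) + p_m * V(k+1, j) + p_d * V(k+1, j-1)]
  V(2,-2) = exp(-r*dt) * [p_u*14.675783 + p_m*32.200554 + p_d*45.883196] = 31.981995
  V(2,-1) = exp(-r*dt) * [p_u*0.000000 + p_m*14.675783 + p_d*32.200554] = 15.626418
  V(2,+0) = exp(-r*dt) * [p_u*0.000000 + p_m*0.000000 + p_d*14.675783] = 2.673209
  V(2,+1) = exp(-r*dt) * [p_u*0.000000 + p_m*0.000000 + p_d*0.000000] = 0.000000
  V(2,+2) = exp(-r*dt) * [p_u*0.000000 + p_m*0.000000 + p_d*0.000000] = 0.000000
  V(1,-1) = exp(-r*dt) * [p_u*2.673209 + p_m*15.626418 + p_d*31.981995] = 16.620952
  V(1,+0) = exp(-r*dt) * [p_u*0.000000 + p_m*2.673209 + p_d*15.626418] = 4.624355
  V(1,+1) = exp(-r*dt) * [p_u*0.000000 + p_m*0.000000 + p_d*2.673209] = 0.486928
  V(0,+0) = exp(-r*dt) * [p_u*0.486928 + p_m*4.624355 + p_d*16.620952] = 6.176478

Answer: Price = V(0,0) = 6.1765


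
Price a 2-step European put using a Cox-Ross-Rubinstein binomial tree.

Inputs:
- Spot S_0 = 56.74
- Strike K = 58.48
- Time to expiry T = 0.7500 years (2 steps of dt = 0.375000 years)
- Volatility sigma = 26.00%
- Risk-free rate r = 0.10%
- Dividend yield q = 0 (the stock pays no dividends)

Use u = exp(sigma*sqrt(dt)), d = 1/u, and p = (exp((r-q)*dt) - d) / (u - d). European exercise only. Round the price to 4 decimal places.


Answer: Price = V(0,0) = 5.8530

Derivation:
dt = T/N = 0.375000
u = exp(sigma*sqrt(dt)) = 1.172592; d = 1/u = 0.852811
p = (exp((r-q)*dt) - d) / (u - d) = 0.461453
Discount per step: exp(-r*dt) = 0.999625
Stock lattice S(k, i) with i counting down-moves:
  k=0: S(0,0) = 56.7400
  k=1: S(1,0) = 66.5329; S(1,1) = 48.3885
  k=2: S(2,0) = 78.0159; S(2,1) = 56.7400; S(2,2) = 41.2663
Terminal payoffs V(N, i) = max(K - S_T, 0):
  V(2,0) = 0.000000; V(2,1) = 1.740000; V(2,2) = 17.213717
Backward induction: V(k, i) = exp(-r*dt) * [p * V(k+1, i) + (1-p) * V(k+1, i+1)].
  V(1,0) = exp(-r*dt) * [p*0.000000 + (1-p)*1.740000] = 0.936721
  V(1,1) = exp(-r*dt) * [p*1.740000 + (1-p)*17.213717] = 10.069554
  V(0,0) = exp(-r*dt) * [p*0.936721 + (1-p)*10.069554] = 5.852990


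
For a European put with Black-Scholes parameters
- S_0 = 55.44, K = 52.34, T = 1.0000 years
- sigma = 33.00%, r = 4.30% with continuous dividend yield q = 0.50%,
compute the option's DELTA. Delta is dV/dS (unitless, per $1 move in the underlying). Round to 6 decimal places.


Answer: Delta = -0.323109

Derivation:
d1 = 0.4545165387; d2 = 0.1245165387
phi(d1) = 0.3597912866; exp(-qT) = 0.9950124792; exp(-rT) = 0.9579113901
N(-d1) = 0.3247285455
Delta = -exp(-qT) * N(-d1) = -0.9950124792 * 0.3247285455 = -0.323109
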